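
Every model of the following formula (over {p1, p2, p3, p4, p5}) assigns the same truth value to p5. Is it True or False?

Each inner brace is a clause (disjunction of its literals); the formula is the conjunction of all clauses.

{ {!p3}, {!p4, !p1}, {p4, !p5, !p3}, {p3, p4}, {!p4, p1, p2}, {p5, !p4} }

Suppose p5 = false.
The clause (!p3) is unit, so p3 = false.
The clause (p4) is unit, so p4 = true.
But (!p4) is also a unit clause — contradiction.
So every satisfying assignment has p5 = True.

True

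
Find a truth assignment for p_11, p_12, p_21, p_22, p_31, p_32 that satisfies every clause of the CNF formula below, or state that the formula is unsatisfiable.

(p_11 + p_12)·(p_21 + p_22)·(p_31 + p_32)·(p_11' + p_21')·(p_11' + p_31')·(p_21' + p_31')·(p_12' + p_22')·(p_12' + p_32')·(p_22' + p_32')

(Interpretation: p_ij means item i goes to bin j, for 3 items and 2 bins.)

UNSATISFIABLE

Try p_11 = 1.
Unit clause (p_21') forces p_21 = 0.
Unit clause (p_22) forces p_22 = 1.
Unit clause (p_31') forces p_31 = 0.
Unit clause (p_32) forces p_32 = 1.
That conflicts with the unit clause (p_32').
Backtrack on p_11: now try p_11 = 0.
Unit clause (p_12) forces p_12 = 1.
Unit clause (p_22') forces p_22 = 0.
Unit clause (p_21) forces p_21 = 1.
Unit clause (p_31') forces p_31 = 0.
Unit clause (p_32) forces p_32 = 1.
That conflicts with the unit clause (p_32').
Neither p_11 = 1 nor p_11 = 0 works.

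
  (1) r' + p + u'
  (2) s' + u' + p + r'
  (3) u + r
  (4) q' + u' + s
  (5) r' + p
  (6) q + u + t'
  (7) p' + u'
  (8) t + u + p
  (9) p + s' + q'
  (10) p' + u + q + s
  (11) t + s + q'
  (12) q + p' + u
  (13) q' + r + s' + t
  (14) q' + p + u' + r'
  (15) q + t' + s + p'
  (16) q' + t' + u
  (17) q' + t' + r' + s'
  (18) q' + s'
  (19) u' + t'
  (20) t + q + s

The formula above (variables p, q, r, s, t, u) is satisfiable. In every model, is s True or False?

Suppose s = 0.
Case u = 1:
The clause (q') is unit, so q = 0.
The clause (p') is unit, so p = 0.
The clause (r') is unit, so r = 0.
The clause (t') is unit, so t = 0.
But (t) is also a unit clause — contradiction.
That branch fails; take u = 0 instead.
The clause (r) is unit, so r = 1.
The clause (p) is unit, so p = 1.
The clause (q) is unit, so q = 1.
The clause (t) is unit, so t = 1.
But (t') is also a unit clause — contradiction.
Either choice for u ends in contradiction.
So every satisfying assignment has s = True.

True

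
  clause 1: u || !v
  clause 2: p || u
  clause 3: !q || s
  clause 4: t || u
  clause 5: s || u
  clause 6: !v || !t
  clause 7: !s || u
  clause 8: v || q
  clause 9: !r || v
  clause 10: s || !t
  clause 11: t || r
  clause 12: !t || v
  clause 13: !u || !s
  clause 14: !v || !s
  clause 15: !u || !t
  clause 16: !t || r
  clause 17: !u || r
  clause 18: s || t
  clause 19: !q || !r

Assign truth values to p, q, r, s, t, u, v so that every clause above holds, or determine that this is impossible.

Try u = true.
The clause (!s) is unit, so s = false.
The clause (!q) is unit, so q = false.
The clause (v) is unit, so v = true.
The clause (!t) is unit, so t = false.
But (t) is also a unit clause — contradiction.
That branch fails; take u = false instead.
The clause (!v) is unit, so v = false.
The clause (p) is unit, so p = true.
The clause (t) is unit, so t = true.
But (!t) is also a unit clause — contradiction.
Both values of u lead to a conflict.

UNSATISFIABLE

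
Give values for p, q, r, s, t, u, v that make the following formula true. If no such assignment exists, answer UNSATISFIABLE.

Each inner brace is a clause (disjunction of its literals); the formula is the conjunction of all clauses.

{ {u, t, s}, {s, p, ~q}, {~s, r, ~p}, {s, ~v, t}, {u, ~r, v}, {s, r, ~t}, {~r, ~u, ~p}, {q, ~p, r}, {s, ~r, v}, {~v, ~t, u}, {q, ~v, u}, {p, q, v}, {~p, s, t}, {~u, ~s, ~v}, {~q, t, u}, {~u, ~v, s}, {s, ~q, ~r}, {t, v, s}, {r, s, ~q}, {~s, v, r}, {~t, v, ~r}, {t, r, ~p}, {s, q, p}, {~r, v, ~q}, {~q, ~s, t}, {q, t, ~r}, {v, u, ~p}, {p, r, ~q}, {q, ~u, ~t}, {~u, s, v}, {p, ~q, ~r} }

Branch on u: set u = 1.
Branch on r: set r = 0.
Branch on s: set s = 0.
The clause (~t) is unit, so t = 0.
The clause (~v) is unit, so v = 0.
But (v) is also a unit clause — contradiction.
So s must be the other value — set s = 1.
The clause (~p) is unit, so p = 0.
The clause (~v) is unit, so v = 0.
But (v) is also a unit clause — contradiction.
Neither s = 1 nor s = 0 works.
So r must be the other value — set r = 1.
The clause (~p) is unit, so p = 0.
The clause (~q) is unit, so q = 0.
The clause (v) is unit, so v = 1.
The clause (~s) is unit, so s = 0.
But (s) is also a unit clause — contradiction.
Neither r = 1 nor r = 0 works.
So u must be the other value — set u = 0.
Branch on t: set t = 1.
The clause (~v) is unit, so v = 0.
The clause (~r) is unit, so r = 0.
The clause (s) is unit, so s = 1.
But (~s) is also a unit clause — contradiction.
So t must be the other value — set t = 0.
The clause (s) is unit, so s = 1.
The clause (~q) is unit, so q = 0.
The clause (~v) is unit, so v = 0.
The clause (~r) is unit, so r = 0.
But (r) is also a unit clause — contradiction.
Neither t = 1 nor t = 0 works.
Neither u = 1 nor u = 0 works.

UNSATISFIABLE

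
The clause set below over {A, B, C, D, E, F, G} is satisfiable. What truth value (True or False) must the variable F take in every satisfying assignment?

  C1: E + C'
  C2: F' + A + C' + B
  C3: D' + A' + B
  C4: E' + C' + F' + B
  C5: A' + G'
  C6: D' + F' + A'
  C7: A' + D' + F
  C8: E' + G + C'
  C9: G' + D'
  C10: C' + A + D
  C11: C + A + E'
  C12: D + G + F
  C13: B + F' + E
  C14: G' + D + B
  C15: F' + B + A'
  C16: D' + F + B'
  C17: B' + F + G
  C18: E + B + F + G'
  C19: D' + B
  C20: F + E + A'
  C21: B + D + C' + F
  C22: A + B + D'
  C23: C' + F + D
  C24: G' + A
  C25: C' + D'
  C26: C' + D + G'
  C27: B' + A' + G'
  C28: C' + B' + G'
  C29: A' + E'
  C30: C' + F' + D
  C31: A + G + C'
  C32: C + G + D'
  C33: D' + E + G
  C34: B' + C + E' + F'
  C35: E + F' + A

Suppose F = 0.
Case E = 1:
(A') alone gives A = 0.
(C) alone gives C = 1.
(G) alone gives G = 1.
Now (G') is unsatisfied and unit — conflict.
That branch fails; take E = 0 instead.
(C') alone gives C = 0.
(A') alone gives A = 0.
(G') alone gives G = 0.
(D) alone gives D = 1.
Now (D') is unsatisfied and unit — conflict.
Both values of E lead to a conflict.
So every satisfying assignment has F = True.

True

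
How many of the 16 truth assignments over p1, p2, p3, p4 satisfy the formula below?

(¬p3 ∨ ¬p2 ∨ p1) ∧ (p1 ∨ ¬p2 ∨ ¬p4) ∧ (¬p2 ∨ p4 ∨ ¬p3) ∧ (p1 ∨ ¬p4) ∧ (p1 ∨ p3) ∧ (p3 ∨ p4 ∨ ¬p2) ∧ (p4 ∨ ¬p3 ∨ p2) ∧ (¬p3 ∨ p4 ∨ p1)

5

There are 2^4 = 16 truth assignments over (p1, p2, p3, p4).
Split on p1. With p1 = True, the clauses containing p1 are satisfied and ¬p1 drops from the rest; 5 of the 2^3 = 8 assignments to the other variables satisfy what remains.
With p1 = False, by the same count on the reduced clause set, 0 assignments work.
(One model: p1=T, p2=F, p3=F, p4=F.)
Total: 5 + 0 = 5.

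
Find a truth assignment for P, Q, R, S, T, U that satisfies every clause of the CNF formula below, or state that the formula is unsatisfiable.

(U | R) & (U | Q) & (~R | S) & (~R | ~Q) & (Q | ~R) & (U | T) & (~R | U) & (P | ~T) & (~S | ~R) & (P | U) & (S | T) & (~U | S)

P=1,  Q=0,  R=0,  S=1,  T=0,  U=1

Suppose U = 1.
The clause (S) is unit, so S = 1.
The clause (~R) is unit, so R = 0.
Suppose P = 1.
No clause remains; Q, T are free.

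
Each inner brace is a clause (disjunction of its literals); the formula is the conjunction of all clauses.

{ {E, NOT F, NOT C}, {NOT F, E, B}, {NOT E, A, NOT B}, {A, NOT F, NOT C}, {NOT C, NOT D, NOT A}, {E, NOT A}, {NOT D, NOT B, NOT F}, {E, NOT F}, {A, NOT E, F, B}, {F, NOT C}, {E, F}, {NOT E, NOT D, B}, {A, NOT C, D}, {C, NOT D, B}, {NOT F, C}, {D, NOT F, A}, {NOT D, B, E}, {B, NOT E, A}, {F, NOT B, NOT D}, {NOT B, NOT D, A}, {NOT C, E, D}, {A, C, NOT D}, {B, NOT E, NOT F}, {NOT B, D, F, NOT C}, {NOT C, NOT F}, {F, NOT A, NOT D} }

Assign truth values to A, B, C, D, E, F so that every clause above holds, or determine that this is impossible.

Case E = true:
Case A = true:
Case C = false:
From the singleton clause (NOT F), F = false.
From the singleton clause (NOT D), D = false.
Every clause is now satisfied; B is unconstrained.

A: true; B: false; C: false; D: false; E: true; F: false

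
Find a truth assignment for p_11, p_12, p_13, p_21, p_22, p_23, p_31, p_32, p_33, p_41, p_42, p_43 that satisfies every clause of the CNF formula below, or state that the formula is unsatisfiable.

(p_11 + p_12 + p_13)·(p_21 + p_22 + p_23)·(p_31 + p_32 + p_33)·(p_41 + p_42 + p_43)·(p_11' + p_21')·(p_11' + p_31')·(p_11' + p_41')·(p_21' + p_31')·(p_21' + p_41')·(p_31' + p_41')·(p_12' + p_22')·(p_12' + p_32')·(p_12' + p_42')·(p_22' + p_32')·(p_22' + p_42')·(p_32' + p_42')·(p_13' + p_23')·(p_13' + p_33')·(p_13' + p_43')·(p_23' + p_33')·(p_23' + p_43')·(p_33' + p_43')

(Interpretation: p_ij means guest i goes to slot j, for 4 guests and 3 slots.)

Branch on p_11: set p_11 = 0.
Branch on p_12: set p_12 = 1.
From the singleton clause (p_22'), p_22 = 0.
From the singleton clause (p_32'), p_32 = 0.
From the singleton clause (p_42'), p_42 = 0.
Branch on p_21: set p_21 = 1.
From the singleton clause (p_31'), p_31 = 0.
From the singleton clause (p_33), p_33 = 1.
From the singleton clause (p_41'), p_41 = 0.
From the singleton clause (p_43), p_43 = 1.
Now (p_43') is unsatisfied and unit — conflict.
Undo p_21 and try p_21 = 0.
From the singleton clause (p_23), p_23 = 1.
From the singleton clause (p_13'), p_13 = 0.
From the singleton clause (p_33'), p_33 = 0.
From the singleton clause (p_31), p_31 = 1.
From the singleton clause (p_41'), p_41 = 0.
From the singleton clause (p_43), p_43 = 1.
Now (p_43') is unsatisfied and unit — conflict.
Both values of p_21 lead to a conflict.
Undo p_12 and try p_12 = 0.
From the singleton clause (p_13), p_13 = 1.
From the singleton clause (p_23'), p_23 = 0.
From the singleton clause (p_33'), p_33 = 0.
From the singleton clause (p_43'), p_43 = 0.
Branch on p_21: set p_21 = 1.
From the singleton clause (p_31'), p_31 = 0.
From the singleton clause (p_32), p_32 = 1.
From the singleton clause (p_41'), p_41 = 0.
From the singleton clause (p_42), p_42 = 1.
Now (p_42') is unsatisfied and unit — conflict.
Undo p_21 and try p_21 = 0.
From the singleton clause (p_22), p_22 = 1.
From the singleton clause (p_32'), p_32 = 0.
From the singleton clause (p_31), p_31 = 1.
From the singleton clause (p_41'), p_41 = 0.
From the singleton clause (p_42), p_42 = 1.
Now (p_42') is unsatisfied and unit — conflict.
Both values of p_21 lead to a conflict.
Both values of p_12 lead to a conflict.
Undo p_11 and try p_11 = 1.
From the singleton clause (p_21'), p_21 = 0.
From the singleton clause (p_31'), p_31 = 0.
From the singleton clause (p_41'), p_41 = 0.
Branch on p_22: set p_22 = 1.
From the singleton clause (p_12'), p_12 = 0.
From the singleton clause (p_32'), p_32 = 0.
From the singleton clause (p_33), p_33 = 1.
From the singleton clause (p_42'), p_42 = 0.
From the singleton clause (p_43), p_43 = 1.
Now (p_43') is unsatisfied and unit — conflict.
Undo p_22 and try p_22 = 0.
From the singleton clause (p_23), p_23 = 1.
From the singleton clause (p_13'), p_13 = 0.
From the singleton clause (p_33'), p_33 = 0.
From the singleton clause (p_32), p_32 = 1.
From the singleton clause (p_12'), p_12 = 0.
From the singleton clause (p_42'), p_42 = 0.
From the singleton clause (p_43), p_43 = 1.
Now (p_43') is unsatisfied and unit — conflict.
Both values of p_22 lead to a conflict.
Both values of p_11 lead to a conflict.

UNSATISFIABLE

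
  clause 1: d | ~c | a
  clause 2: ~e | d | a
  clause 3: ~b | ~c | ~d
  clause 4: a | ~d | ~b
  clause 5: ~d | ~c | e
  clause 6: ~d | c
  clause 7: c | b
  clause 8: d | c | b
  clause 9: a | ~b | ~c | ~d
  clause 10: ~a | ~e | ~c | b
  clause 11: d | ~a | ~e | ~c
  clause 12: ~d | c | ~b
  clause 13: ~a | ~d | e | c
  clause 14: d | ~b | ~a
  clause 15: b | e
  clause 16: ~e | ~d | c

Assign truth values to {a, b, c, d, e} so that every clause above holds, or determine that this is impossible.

a=0; b=1; c=0; d=0; e=0

Case d = 0:
Case c = 0:
Unit clause (b) forces b = 1.
Unit clause (~a) forces a = 0.
Unit clause (~e) forces e = 0.
Every clause now holds.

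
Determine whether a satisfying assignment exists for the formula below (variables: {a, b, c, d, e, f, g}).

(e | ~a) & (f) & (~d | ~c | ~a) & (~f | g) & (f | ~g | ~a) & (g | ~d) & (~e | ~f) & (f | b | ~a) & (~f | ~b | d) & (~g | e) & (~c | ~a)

The clause (f) is unit, so f = 1.
The clause (g) is unit, so g = 1.
The clause (~e) is unit, so e = 0.
Now (e) is unsatisfied and unit — conflict.
No assignment satisfies every clause.

Unsatisfiable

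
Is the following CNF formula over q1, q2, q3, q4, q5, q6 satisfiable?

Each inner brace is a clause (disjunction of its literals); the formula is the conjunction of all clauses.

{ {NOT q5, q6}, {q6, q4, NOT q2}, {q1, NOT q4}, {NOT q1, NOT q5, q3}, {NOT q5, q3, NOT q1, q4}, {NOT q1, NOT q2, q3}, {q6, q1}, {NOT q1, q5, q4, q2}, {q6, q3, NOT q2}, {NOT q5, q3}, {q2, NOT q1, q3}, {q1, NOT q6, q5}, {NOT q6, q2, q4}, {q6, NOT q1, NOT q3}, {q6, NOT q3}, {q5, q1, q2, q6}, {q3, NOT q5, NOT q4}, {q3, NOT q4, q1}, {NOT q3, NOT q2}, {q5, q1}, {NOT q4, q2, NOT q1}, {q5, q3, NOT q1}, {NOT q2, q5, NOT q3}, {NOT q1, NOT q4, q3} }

No

Case q5 = false:
From the singleton clause (q1), q1 = true.
From the singleton clause (q3), q3 = true.
From the singleton clause (q6), q6 = true.
From the singleton clause (NOT q2), q2 = false.
From the singleton clause (q4), q4 = true.
That conflicts with the unit clause (NOT q4).
Backtrack on q5: now try q5 = true.
From the singleton clause (q6), q6 = true.
From the singleton clause (q3), q3 = true.
From the singleton clause (NOT q2), q2 = false.
From the singleton clause (q4), q4 = true.
From the singleton clause (q1), q1 = true.
That conflicts with the unit clause (NOT q1).
Both values of q5 lead to a conflict.
No assignment satisfies every clause.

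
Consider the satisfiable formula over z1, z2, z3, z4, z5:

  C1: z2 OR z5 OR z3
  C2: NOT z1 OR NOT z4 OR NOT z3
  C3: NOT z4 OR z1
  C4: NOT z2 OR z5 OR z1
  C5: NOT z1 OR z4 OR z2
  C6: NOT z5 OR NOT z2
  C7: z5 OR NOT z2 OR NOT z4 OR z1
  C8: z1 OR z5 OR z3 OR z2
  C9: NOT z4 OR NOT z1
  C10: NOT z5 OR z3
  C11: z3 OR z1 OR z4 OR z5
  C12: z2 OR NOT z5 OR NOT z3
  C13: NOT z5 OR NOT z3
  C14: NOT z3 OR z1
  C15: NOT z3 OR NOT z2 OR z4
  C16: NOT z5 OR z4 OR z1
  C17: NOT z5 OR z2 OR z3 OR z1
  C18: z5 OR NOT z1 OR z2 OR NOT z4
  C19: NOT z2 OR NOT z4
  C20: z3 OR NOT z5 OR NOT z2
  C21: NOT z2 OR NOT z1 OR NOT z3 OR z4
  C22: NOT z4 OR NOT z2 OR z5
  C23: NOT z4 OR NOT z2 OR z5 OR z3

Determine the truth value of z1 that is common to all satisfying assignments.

True

Suppose z1 = false.
From the singleton clause (NOT z4), z4 = false.
From the singleton clause (NOT z3), z3 = false.
From the singleton clause (NOT z5), z5 = false.
That conflicts with the unit clause (z5).
So every satisfying assignment has z1 = True.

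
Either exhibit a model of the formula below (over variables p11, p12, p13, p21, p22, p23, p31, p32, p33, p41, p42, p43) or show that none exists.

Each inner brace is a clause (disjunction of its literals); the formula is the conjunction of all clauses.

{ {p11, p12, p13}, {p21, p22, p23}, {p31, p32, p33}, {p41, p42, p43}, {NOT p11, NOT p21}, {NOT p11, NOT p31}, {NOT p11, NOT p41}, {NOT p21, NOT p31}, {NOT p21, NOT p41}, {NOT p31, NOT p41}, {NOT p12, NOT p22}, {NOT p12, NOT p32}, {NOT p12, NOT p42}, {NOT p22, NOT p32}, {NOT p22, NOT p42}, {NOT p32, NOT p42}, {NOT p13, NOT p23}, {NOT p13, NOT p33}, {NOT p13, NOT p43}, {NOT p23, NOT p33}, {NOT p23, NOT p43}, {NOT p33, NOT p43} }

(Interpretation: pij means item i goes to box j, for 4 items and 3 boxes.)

UNSATISFIABLE

Branch on p11: set p11 = false.
Branch on p12: set p12 = true.
From the singleton clause (NOT p22), p22 = false.
From the singleton clause (NOT p32), p32 = false.
From the singleton clause (NOT p42), p42 = false.
Branch on p21: set p21 = true.
From the singleton clause (NOT p31), p31 = false.
From the singleton clause (p33), p33 = true.
From the singleton clause (NOT p41), p41 = false.
From the singleton clause (p43), p43 = true.
That conflicts with the unit clause (NOT p43).
So p21 must be the other value — set p21 = false.
From the singleton clause (p23), p23 = true.
From the singleton clause (NOT p13), p13 = false.
From the singleton clause (NOT p33), p33 = false.
From the singleton clause (p31), p31 = true.
From the singleton clause (NOT p41), p41 = false.
From the singleton clause (p43), p43 = true.
That conflicts with the unit clause (NOT p43).
Neither p21 = true nor p21 = false works.
So p12 must be the other value — set p12 = false.
From the singleton clause (p13), p13 = true.
From the singleton clause (NOT p23), p23 = false.
From the singleton clause (NOT p33), p33 = false.
From the singleton clause (NOT p43), p43 = false.
Branch on p21: set p21 = true.
From the singleton clause (NOT p31), p31 = false.
From the singleton clause (p32), p32 = true.
From the singleton clause (NOT p41), p41 = false.
From the singleton clause (p42), p42 = true.
That conflicts with the unit clause (NOT p42).
So p21 must be the other value — set p21 = false.
From the singleton clause (p22), p22 = true.
From the singleton clause (NOT p32), p32 = false.
From the singleton clause (p31), p31 = true.
From the singleton clause (NOT p41), p41 = false.
From the singleton clause (p42), p42 = true.
That conflicts with the unit clause (NOT p42).
Neither p21 = true nor p21 = false works.
Neither p12 = true nor p12 = false works.
So p11 must be the other value — set p11 = true.
From the singleton clause (NOT p21), p21 = false.
From the singleton clause (NOT p31), p31 = false.
From the singleton clause (NOT p41), p41 = false.
Branch on p22: set p22 = true.
From the singleton clause (NOT p12), p12 = false.
From the singleton clause (NOT p32), p32 = false.
From the singleton clause (p33), p33 = true.
From the singleton clause (NOT p42), p42 = false.
From the singleton clause (p43), p43 = true.
That conflicts with the unit clause (NOT p43).
So p22 must be the other value — set p22 = false.
From the singleton clause (p23), p23 = true.
From the singleton clause (NOT p13), p13 = false.
From the singleton clause (NOT p33), p33 = false.
From the singleton clause (p32), p32 = true.
From the singleton clause (NOT p12), p12 = false.
From the singleton clause (NOT p42), p42 = false.
From the singleton clause (p43), p43 = true.
That conflicts with the unit clause (NOT p43).
Neither p22 = true nor p22 = false works.
Neither p11 = true nor p11 = false works.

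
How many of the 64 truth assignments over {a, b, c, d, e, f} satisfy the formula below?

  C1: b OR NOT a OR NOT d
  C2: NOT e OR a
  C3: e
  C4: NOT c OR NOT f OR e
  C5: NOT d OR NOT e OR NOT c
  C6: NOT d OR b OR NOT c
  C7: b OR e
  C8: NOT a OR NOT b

4

There are 2^6 = 64 truth assignments over (a, b, c, d, e, f).
Split on c. With c = true, the clauses containing c are satisfied and NOT c drops from the rest; 2 of the 2^5 = 32 assignments to the other variables satisfy what remains.
With c = false, by the same count on the reduced clause set, 2 assignments work.
(One model: a=T, b=F, c=F, d=F, e=T, f=F.)
Total: 2 + 2 = 4.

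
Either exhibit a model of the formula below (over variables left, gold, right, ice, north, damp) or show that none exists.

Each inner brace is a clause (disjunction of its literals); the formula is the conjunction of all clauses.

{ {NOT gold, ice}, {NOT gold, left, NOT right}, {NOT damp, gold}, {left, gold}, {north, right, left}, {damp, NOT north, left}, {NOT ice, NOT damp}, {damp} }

Unit clause (damp) forces damp = true.
Unit clause (gold) forces gold = true.
Unit clause (ice) forces ice = true.
That conflicts with the unit clause (NOT ice).

UNSATISFIABLE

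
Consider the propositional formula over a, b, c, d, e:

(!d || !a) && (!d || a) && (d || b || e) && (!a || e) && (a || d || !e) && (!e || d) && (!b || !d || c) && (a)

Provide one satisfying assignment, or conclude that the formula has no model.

UNSATISFIABLE

The clause (a) is unit, so a = true.
The clause (!d) is unit, so d = false.
The clause (e) is unit, so e = true.
That conflicts with the unit clause (!e).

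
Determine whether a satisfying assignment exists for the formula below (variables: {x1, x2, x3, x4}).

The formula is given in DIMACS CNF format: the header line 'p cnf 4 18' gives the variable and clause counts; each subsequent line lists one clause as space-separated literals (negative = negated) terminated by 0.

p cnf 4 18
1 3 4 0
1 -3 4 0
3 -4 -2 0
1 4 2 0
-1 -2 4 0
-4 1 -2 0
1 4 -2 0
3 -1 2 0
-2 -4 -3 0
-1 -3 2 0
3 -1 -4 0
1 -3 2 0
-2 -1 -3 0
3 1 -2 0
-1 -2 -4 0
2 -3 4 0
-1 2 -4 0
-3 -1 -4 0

Yes, satisfiable

Suppose x1 = False.
Suppose x3 = False.
Unit clause (x4) forces x4 = True.
Unit clause (¬x2) forces x2 = False.
This assignment satisfies each clause.
A satisfying assignment: x1 ↦ False, x2 ↦ False, x3 ↦ False, x4 ↦ True.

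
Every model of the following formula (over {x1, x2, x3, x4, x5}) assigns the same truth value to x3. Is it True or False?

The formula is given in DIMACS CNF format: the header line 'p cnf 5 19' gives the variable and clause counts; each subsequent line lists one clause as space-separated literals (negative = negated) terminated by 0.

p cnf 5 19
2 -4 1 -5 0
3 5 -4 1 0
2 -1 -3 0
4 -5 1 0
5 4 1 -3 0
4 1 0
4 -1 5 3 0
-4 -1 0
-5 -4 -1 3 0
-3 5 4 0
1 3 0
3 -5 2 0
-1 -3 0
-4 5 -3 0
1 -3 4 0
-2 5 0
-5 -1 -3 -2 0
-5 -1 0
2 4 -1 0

Suppose x3 = False.
The clause (x1) is unit, so x1 = True.
The clause (¬x4) is unit, so x4 = False.
The clause (x5) is unit, so x5 = True.
But (¬x5) is also a unit clause — contradiction.
So every satisfying assignment has x3 = True.

True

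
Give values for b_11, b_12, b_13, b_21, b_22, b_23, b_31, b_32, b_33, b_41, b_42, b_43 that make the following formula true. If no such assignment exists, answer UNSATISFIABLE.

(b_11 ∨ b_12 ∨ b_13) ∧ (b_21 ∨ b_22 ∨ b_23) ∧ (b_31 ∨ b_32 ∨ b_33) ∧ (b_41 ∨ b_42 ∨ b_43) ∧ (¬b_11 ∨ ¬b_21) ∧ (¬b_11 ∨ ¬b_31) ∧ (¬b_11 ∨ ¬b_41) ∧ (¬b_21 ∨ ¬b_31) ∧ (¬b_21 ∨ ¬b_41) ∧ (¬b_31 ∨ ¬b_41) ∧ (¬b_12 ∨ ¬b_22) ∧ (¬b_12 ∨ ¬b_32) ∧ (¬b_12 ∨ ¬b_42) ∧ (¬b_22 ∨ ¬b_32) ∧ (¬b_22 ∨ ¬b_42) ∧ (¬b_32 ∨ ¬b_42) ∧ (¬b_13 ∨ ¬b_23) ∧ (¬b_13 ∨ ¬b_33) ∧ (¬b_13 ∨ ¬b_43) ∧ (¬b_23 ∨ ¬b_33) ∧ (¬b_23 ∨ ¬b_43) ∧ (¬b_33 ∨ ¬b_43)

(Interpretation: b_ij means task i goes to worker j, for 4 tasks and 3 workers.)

Case b_11 = False:
Case b_12 = True:
Unit clause (¬b_22) forces b_22 = False.
Unit clause (¬b_32) forces b_32 = False.
Unit clause (¬b_42) forces b_42 = False.
Case b_21 = True:
Unit clause (¬b_31) forces b_31 = False.
Unit clause (b_33) forces b_33 = True.
Unit clause (¬b_41) forces b_41 = False.
Unit clause (b_43) forces b_43 = True.
But (¬b_43) is also a unit clause — contradiction.
So b_21 must be the other value — set b_21 = False.
Unit clause (b_23) forces b_23 = True.
Unit clause (¬b_13) forces b_13 = False.
Unit clause (¬b_33) forces b_33 = False.
Unit clause (b_31) forces b_31 = True.
Unit clause (¬b_41) forces b_41 = False.
Unit clause (b_43) forces b_43 = True.
But (¬b_43) is also a unit clause — contradiction.
Either choice for b_21 ends in contradiction.
So b_12 must be the other value — set b_12 = False.
Unit clause (b_13) forces b_13 = True.
Unit clause (¬b_23) forces b_23 = False.
Unit clause (¬b_33) forces b_33 = False.
Unit clause (¬b_43) forces b_43 = False.
Case b_21 = True:
Unit clause (¬b_31) forces b_31 = False.
Unit clause (b_32) forces b_32 = True.
Unit clause (¬b_41) forces b_41 = False.
Unit clause (b_42) forces b_42 = True.
But (¬b_42) is also a unit clause — contradiction.
So b_21 must be the other value — set b_21 = False.
Unit clause (b_22) forces b_22 = True.
Unit clause (¬b_32) forces b_32 = False.
Unit clause (b_31) forces b_31 = True.
Unit clause (¬b_41) forces b_41 = False.
Unit clause (b_42) forces b_42 = True.
But (¬b_42) is also a unit clause — contradiction.
Either choice for b_21 ends in contradiction.
Either choice for b_12 ends in contradiction.
So b_11 must be the other value — set b_11 = True.
Unit clause (¬b_21) forces b_21 = False.
Unit clause (¬b_31) forces b_31 = False.
Unit clause (¬b_41) forces b_41 = False.
Case b_22 = True:
Unit clause (¬b_12) forces b_12 = False.
Unit clause (¬b_32) forces b_32 = False.
Unit clause (b_33) forces b_33 = True.
Unit clause (¬b_42) forces b_42 = False.
Unit clause (b_43) forces b_43 = True.
But (¬b_43) is also a unit clause — contradiction.
So b_22 must be the other value — set b_22 = False.
Unit clause (b_23) forces b_23 = True.
Unit clause (¬b_13) forces b_13 = False.
Unit clause (¬b_33) forces b_33 = False.
Unit clause (b_32) forces b_32 = True.
Unit clause (¬b_12) forces b_12 = False.
Unit clause (¬b_42) forces b_42 = False.
Unit clause (b_43) forces b_43 = True.
But (¬b_43) is also a unit clause — contradiction.
Either choice for b_22 ends in contradiction.
Either choice for b_11 ends in contradiction.

UNSATISFIABLE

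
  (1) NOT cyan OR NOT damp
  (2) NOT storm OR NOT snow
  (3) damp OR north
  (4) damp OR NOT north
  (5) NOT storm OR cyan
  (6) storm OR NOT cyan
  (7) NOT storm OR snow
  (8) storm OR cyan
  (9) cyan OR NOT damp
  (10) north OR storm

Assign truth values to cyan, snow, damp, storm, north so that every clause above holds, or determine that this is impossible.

UNSATISFIABLE

Suppose cyan = false.
Unit clause (NOT storm) forces storm = false.
That conflicts with the unit clause (storm).
So cyan must be the other value — set cyan = true.
Unit clause (NOT damp) forces damp = false.
Unit clause (north) forces north = true.
That conflicts with the unit clause (NOT north).
Either choice for cyan ends in contradiction.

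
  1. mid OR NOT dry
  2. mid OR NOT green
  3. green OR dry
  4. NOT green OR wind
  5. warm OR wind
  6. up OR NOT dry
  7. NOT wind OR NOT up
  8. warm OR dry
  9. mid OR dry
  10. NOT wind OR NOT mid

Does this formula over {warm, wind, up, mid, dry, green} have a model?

Yes, satisfiable

Case mid = true:
The clause (NOT wind) is unit, so wind = false.
The clause (NOT green) is unit, so green = false.
The clause (dry) is unit, so dry = true.
The clause (warm) is unit, so warm = true.
The clause (up) is unit, so up = true.
All clauses are satisfied.
A satisfying assignment: warm=true, wind=false, up=true, mid=true, dry=true, green=false.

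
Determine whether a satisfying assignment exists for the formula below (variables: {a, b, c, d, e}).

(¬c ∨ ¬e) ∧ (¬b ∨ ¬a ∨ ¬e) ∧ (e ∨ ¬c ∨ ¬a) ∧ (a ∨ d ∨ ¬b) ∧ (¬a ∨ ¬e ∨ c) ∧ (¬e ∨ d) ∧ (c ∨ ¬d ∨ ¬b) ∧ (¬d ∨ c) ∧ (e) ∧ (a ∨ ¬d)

From the singleton clause (e), e = True.
From the singleton clause (¬c), c = False.
From the singleton clause (¬a), a = False.
From the singleton clause (d), d = True.
Now (¬d) is unsatisfied and unit — conflict.
No assignment satisfies every clause.

No, unsatisfiable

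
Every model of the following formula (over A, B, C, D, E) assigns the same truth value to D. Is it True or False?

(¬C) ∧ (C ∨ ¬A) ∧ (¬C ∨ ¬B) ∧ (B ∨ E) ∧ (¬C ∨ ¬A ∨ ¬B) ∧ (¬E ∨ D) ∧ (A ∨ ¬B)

Suppose D = False.
(¬C) alone gives C = False.
(¬A) alone gives A = False.
(¬E) alone gives E = False.
(B) alone gives B = True.
Now (¬B) is unsatisfied and unit — conflict.
So every satisfying assignment has D = True.

True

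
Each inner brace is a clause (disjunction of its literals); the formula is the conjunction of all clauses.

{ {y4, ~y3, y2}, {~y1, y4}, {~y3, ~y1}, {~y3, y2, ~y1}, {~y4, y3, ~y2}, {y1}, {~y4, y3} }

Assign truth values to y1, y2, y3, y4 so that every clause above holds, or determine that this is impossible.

From the singleton clause (y1), y1 = 1.
From the singleton clause (y4), y4 = 1.
From the singleton clause (~y3), y3 = 0.
But (y3) is also a unit clause — contradiction.

UNSATISFIABLE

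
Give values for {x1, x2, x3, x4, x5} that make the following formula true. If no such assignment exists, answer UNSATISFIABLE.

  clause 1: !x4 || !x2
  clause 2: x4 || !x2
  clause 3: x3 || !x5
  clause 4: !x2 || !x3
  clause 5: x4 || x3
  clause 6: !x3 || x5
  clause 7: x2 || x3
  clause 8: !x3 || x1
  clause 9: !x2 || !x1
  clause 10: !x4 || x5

Branch on x4: set x4 = true.
From the singleton clause (!x2), x2 = false.
From the singleton clause (x3), x3 = true.
From the singleton clause (x5), x5 = true.
From the singleton clause (x1), x1 = true.
Every clause now holds.

x1: true,  x2: false,  x3: true,  x4: true,  x5: true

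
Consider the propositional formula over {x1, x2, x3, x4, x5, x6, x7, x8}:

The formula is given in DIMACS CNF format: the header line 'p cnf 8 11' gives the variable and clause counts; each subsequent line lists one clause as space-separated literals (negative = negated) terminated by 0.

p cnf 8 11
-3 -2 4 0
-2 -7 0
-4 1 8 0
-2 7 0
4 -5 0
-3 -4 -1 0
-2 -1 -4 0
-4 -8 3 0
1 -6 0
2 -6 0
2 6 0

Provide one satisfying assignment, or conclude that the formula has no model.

Try x2 = False.
(¬x6) alone gives x6 = False.
Now (x6) is unsatisfied and unit — conflict.
That branch fails; take x2 = True instead.
(¬x7) alone gives x7 = False.
Now (x7) is unsatisfied and unit — conflict.
Both values of x2 lead to a conflict.

UNSATISFIABLE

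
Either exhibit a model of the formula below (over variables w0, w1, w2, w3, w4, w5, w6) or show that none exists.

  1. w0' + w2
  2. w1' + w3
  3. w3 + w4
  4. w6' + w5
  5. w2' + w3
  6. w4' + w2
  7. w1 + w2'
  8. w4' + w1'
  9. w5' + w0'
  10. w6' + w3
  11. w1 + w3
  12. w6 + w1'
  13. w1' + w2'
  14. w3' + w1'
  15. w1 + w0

UNSATISFIABLE

Branch on w0: set w0 = 0.
From the singleton clause (w1), w1 = 1.
From the singleton clause (w3), w3 = 1.
Now (w3') is unsatisfied and unit — conflict.
Backtrack on w0: now try w0 = 1.
From the singleton clause (w2), w2 = 1.
From the singleton clause (w3), w3 = 1.
From the singleton clause (w1), w1 = 1.
Now (w1') is unsatisfied and unit — conflict.
Both values of w0 lead to a conflict.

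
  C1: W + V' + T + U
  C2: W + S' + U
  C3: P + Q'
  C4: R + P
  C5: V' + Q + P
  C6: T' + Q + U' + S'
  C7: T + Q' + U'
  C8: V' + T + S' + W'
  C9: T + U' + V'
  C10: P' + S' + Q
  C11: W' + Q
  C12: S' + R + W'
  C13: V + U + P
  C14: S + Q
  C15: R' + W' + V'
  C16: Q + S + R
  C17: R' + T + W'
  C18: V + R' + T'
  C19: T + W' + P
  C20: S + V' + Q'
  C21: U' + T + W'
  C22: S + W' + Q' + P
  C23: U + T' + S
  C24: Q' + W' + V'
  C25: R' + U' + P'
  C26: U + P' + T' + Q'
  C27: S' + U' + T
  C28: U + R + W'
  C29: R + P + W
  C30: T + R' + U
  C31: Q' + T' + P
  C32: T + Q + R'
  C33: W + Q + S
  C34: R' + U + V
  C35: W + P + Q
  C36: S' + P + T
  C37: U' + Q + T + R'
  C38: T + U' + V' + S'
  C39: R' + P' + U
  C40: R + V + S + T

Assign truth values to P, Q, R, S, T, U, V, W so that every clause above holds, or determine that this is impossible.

Suppose P = 1.
Suppose S = 0.
The clause (Q) is unit, so Q = 1.
The clause (V') is unit, so V = 0.
Suppose T = 1.
The clause (R') is unit, so R = 0.
The clause (U) is unit, so U = 1.
Every clause is now satisfied; W is unconstrained.

P: 1,  Q: 1,  R: 0,  S: 0,  T: 1,  U: 1,  V: 0,  W: 0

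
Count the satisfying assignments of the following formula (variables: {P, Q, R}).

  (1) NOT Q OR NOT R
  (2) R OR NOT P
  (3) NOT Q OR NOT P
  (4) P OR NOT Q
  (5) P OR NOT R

2

There are 2^3 = 8 truth assignments over (P, Q, R).
Check each against the 5 clauses (columns in the order P, Q, R):
  F F F  ✓ satisfies all
  F F T  ✗ fails (P OR NOT R)
  F T F  ✗ fails (P OR NOT Q)
  F T T  ✗ fails (NOT Q OR NOT R)
  T F F  ✗ fails (R OR NOT P)
  T F T  ✓ satisfies all
  T T F  ✗ fails (R OR NOT P)
  T T T  ✗ fails (NOT Q OR NOT R)
2 of the 8 rows are models.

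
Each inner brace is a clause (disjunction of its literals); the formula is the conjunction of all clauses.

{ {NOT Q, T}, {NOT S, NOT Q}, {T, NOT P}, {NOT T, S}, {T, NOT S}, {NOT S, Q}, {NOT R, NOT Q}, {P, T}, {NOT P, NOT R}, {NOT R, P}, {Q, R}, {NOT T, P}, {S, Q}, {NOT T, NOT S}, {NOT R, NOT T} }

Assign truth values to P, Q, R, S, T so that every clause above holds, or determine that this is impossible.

UNSATISFIABLE

Case Q = false:
Unit clause (NOT S) forces S = false.
But (S) is also a unit clause — contradiction.
That branch fails; take Q = true instead.
Unit clause (T) forces T = true.
Unit clause (NOT S) forces S = false.
But (S) is also a unit clause — contradiction.
Neither Q = true nor Q = false works.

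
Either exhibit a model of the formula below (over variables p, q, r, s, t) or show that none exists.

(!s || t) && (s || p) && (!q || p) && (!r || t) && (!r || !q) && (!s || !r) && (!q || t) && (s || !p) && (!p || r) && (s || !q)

Try s = true.
(t) alone gives t = true.
(!r) alone gives r = false.
(!p) alone gives p = false.
(!q) alone gives q = false.
This assignment satisfies each clause.

p: false,  q: false,  r: false,  s: true,  t: true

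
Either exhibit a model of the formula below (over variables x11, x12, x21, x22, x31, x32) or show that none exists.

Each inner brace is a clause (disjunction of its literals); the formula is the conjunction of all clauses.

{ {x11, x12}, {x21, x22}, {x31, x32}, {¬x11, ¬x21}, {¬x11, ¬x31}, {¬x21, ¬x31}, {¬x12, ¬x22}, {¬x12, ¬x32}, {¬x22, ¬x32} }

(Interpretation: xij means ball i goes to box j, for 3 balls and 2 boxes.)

UNSATISFIABLE

Try x11 = True.
The clause (¬x21) is unit, so x21 = False.
The clause (x22) is unit, so x22 = True.
The clause (¬x31) is unit, so x31 = False.
The clause (x32) is unit, so x32 = True.
That conflicts with the unit clause (¬x32).
Undo x11 and try x11 = False.
The clause (x12) is unit, so x12 = True.
The clause (¬x22) is unit, so x22 = False.
The clause (x21) is unit, so x21 = True.
The clause (¬x31) is unit, so x31 = False.
The clause (x32) is unit, so x32 = True.
That conflicts with the unit clause (¬x32).
Either choice for x11 ends in contradiction.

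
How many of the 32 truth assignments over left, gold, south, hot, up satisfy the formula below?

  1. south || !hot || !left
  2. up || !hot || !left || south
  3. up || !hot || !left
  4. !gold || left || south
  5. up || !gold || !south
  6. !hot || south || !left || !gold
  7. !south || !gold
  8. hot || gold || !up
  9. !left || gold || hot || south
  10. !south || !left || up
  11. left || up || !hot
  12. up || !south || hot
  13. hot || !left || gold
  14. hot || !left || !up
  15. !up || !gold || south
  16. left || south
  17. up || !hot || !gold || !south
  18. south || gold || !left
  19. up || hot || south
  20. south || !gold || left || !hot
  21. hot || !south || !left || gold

There are 2^5 = 32 truth assignments over (left, gold, south, hot, up).
Split on hot. With hot = true, the clauses containing hot are satisfied and !hot drops from the rest; 2 of the 2^4 = 16 assignments to the other variables satisfy what remains.
With hot = false, by the same count on the reduced clause set, 0 assignments work.
(One model: left=F, gold=F, south=T, hot=T, up=T.)
Total: 2 + 0 = 2.

2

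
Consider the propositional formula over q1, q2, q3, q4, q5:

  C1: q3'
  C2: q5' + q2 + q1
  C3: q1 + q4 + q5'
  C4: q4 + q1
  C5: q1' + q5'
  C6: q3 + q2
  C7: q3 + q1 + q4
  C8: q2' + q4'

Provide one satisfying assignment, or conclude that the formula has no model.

From the singleton clause (q3'), q3 = 0.
From the singleton clause (q2), q2 = 1.
From the singleton clause (q4'), q4 = 0.
From the singleton clause (q1), q1 = 1.
From the singleton clause (q5'), q5 = 0.
All clauses are satisfied.

q1 ↦ 1, q2 ↦ 1, q3 ↦ 0, q4 ↦ 0, q5 ↦ 0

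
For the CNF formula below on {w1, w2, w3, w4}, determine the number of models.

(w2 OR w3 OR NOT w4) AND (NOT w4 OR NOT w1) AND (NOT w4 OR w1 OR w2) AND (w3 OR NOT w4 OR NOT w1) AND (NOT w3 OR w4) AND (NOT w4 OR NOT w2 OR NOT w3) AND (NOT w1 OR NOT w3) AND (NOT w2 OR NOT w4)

4

There are 2^4 = 16 truth assignments over (w1, w2, w3, w4).
Check each against the 8 clauses (columns in the order w1, w2, w3, w4):
  F F F F  ✓ satisfies all
  F F F T  ✗ fails (w2 OR w3 OR NOT w4)
  F F T F  ✗ fails (NOT w3 OR w4)
  F F T T  ✗ fails (NOT w4 OR w1 OR w2)
  F T F F  ✓ satisfies all
  F T F T  ✗ fails (NOT w2 OR NOT w4)
  F T T F  ✗ fails (NOT w3 OR w4)
  F T T T  ✗ fails (NOT w4 OR NOT w2 OR NOT w3)
  T F F F  ✓ satisfies all
  T F F T  ✗ fails (w2 OR w3 OR NOT w4)
  T F T F  ✗ fails (NOT w3 OR w4)
  T F T T  ✗ fails (NOT w4 OR NOT w1)
  T T F F  ✓ satisfies all
  T T F T  ✗ fails (NOT w4 OR NOT w1)
  T T T F  ✗ fails (NOT w3 OR w4)
  T T T T  ✗ fails (NOT w4 OR NOT w1)
4 of the 16 rows are models.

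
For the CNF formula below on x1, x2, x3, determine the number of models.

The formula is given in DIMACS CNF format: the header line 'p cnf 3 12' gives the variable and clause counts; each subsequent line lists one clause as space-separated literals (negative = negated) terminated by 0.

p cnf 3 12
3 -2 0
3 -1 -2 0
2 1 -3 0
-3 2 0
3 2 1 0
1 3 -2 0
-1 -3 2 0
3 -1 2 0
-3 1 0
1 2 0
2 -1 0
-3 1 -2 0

There are 2^3 = 8 truth assignments over (x1, x2, x3).
Check each against the 12 clauses (columns in the order x1, x2, x3):
  F F F  ✗ fails (x3 ∨ x2 ∨ x1)
  F F T  ✗ fails (x2 ∨ x1 ∨ ¬x3)
  F T F  ✗ fails (x3 ∨ ¬x2)
  F T T  ✗ fails (¬x3 ∨ x1)
  T F F  ✗ fails (x3 ∨ ¬x1 ∨ x2)
  T F T  ✗ fails (¬x3 ∨ x2)
  T T F  ✗ fails (x3 ∨ ¬x2)
  T T T  ✓ satisfies all
1 of the 8 rows is a model.

1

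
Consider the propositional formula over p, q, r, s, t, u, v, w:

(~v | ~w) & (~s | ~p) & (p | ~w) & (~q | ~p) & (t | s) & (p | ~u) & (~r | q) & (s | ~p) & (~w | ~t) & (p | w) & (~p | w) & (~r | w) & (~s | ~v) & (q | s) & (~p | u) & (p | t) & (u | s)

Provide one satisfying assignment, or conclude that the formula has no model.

UNSATISFIABLE

Branch on v: set v = 0.
Branch on s: set s = 0.
Unit clause (t) forces t = 1.
Unit clause (~p) forces p = 0.
Unit clause (~w) forces w = 0.
But (w) is also a unit clause — contradiction.
Undo s and try s = 1.
Unit clause (~p) forces p = 0.
Unit clause (~w) forces w = 0.
But (w) is also a unit clause — contradiction.
Both values of s lead to a conflict.
Undo v and try v = 1.
Unit clause (~w) forces w = 0.
Unit clause (p) forces p = 1.
But (~p) is also a unit clause — contradiction.
Both values of v lead to a conflict.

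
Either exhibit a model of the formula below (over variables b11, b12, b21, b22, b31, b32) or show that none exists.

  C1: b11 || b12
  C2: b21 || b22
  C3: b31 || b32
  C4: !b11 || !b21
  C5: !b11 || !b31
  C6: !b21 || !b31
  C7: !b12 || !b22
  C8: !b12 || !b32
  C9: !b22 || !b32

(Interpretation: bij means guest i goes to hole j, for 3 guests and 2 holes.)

Suppose b11 = true.
The clause (!b21) is unit, so b21 = false.
The clause (b22) is unit, so b22 = true.
The clause (!b31) is unit, so b31 = false.
The clause (b32) is unit, so b32 = true.
That conflicts with the unit clause (!b32).
Backtrack on b11: now try b11 = false.
The clause (b12) is unit, so b12 = true.
The clause (!b22) is unit, so b22 = false.
The clause (b21) is unit, so b21 = true.
The clause (!b31) is unit, so b31 = false.
The clause (b32) is unit, so b32 = true.
That conflicts with the unit clause (!b32).
Both values of b11 lead to a conflict.

UNSATISFIABLE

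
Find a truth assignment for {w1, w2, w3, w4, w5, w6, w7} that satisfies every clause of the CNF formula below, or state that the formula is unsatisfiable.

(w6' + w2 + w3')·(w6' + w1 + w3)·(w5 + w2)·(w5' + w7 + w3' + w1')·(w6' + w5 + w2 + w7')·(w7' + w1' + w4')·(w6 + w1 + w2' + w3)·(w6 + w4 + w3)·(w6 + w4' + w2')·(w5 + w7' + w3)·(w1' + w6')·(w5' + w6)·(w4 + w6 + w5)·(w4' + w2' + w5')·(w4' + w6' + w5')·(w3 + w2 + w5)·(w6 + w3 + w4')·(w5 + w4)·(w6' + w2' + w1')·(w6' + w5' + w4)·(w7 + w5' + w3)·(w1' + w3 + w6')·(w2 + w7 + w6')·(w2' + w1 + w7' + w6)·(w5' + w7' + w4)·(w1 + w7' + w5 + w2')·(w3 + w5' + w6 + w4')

w1: 0,  w2: 1,  w3: 1,  w4: 1,  w5: 0,  w6: 1,  w7: 0

Case w5 = 0:
The clause (w2) is unit, so w2 = 1.
The clause (w4) is unit, so w4 = 1.
The clause (w6) is unit, so w6 = 1.
The clause (w1') is unit, so w1 = 0.
The clause (w3) is unit, so w3 = 1.
The clause (w7') is unit, so w7 = 0.
All clauses are satisfied.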